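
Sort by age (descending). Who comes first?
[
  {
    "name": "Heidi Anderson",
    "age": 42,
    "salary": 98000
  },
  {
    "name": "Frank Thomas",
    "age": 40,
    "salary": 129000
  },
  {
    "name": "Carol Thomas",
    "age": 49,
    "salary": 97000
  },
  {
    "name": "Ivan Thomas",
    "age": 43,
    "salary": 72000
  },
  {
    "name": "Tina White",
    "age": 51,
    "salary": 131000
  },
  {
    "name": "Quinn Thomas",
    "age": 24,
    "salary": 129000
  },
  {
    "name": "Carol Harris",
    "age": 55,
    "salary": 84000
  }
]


Sort by: age (descending)

Sorted order:
  1. Carol Harris (age = 55)
  2. Tina White (age = 51)
  3. Carol Thomas (age = 49)
  4. Ivan Thomas (age = 43)
  5. Heidi Anderson (age = 42)
  6. Frank Thomas (age = 40)
  7. Quinn Thomas (age = 24)

First: Carol Harris

Carol Harris


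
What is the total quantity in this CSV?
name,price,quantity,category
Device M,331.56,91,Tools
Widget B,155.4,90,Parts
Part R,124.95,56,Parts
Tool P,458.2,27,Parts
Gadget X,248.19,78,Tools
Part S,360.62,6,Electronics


Computing total quantity:
Values: [91, 90, 56, 27, 78, 6]
Sum = 348

348


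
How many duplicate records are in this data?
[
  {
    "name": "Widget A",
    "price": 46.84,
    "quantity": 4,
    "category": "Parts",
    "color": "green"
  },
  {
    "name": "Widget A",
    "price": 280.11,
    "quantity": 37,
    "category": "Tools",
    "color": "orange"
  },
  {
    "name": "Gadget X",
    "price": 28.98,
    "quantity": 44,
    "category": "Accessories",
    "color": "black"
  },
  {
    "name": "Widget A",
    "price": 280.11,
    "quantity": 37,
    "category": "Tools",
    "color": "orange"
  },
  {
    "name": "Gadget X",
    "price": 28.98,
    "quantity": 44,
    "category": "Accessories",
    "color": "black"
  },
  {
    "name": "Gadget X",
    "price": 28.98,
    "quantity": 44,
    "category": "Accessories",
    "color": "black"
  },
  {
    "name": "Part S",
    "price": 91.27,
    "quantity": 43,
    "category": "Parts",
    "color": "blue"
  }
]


Checking 7 records for duplicates:

  Row 1: Widget A ($46.84, qty 4)
  Row 2: Widget A ($280.11, qty 37)
  Row 3: Gadget X ($28.98, qty 44)
  Row 4: Widget A ($280.11, qty 37) <-- DUPLICATE
  Row 5: Gadget X ($28.98, qty 44) <-- DUPLICATE
  Row 6: Gadget X ($28.98, qty 44) <-- DUPLICATE
  Row 7: Part S ($91.27, qty 43)

Duplicates found: 3
Unique records: 4

3 duplicates, 4 unique


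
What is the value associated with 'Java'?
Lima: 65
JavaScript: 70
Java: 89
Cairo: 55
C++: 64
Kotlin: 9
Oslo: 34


Looking up key 'Java'
Value: 89

89


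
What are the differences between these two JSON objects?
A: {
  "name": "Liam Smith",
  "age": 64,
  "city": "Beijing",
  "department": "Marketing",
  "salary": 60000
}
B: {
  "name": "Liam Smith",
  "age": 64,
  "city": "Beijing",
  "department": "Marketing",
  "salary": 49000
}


Comparing each field (in key order):
  name: same
  age: same
  city: same
  department: same
  salary: DIFFERENT
Differences:
  salary: 60000 -> 49000

1 field(s) changed

1 change: salary


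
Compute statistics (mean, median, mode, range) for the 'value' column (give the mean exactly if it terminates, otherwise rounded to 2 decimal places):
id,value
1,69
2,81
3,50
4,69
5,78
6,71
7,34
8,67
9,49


Data: [69, 81, 50, 69, 78, 71, 34, 67, 49]
Count: 9
Sum: 568
Mean: 568/9 ≈ 63.11 (rounded to 2 decimal places)
Sorted: [34, 49, 50, 67, 69, 69, 71, 78, 81]
Median: 69.0
Mode: 69 (2 times)
Range: 81 - 34 = 47
Min: 34, Max: 81

mean≈63.11, median=69.0, mode=69, range=47


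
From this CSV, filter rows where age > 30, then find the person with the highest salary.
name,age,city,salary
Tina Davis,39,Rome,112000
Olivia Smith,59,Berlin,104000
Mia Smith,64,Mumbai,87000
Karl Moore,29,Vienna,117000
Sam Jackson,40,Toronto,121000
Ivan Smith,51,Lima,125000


Filter: age > 30
Sort by: salary (descending)

Filtered records (5):
  Ivan Smith, age 51, salary $125000
  Sam Jackson, age 40, salary $121000
  Tina Davis, age 39, salary $112000
  Olivia Smith, age 59, salary $104000
  Mia Smith, age 64, salary $87000

Highest salary: Ivan Smith ($125000)

Ivan Smith


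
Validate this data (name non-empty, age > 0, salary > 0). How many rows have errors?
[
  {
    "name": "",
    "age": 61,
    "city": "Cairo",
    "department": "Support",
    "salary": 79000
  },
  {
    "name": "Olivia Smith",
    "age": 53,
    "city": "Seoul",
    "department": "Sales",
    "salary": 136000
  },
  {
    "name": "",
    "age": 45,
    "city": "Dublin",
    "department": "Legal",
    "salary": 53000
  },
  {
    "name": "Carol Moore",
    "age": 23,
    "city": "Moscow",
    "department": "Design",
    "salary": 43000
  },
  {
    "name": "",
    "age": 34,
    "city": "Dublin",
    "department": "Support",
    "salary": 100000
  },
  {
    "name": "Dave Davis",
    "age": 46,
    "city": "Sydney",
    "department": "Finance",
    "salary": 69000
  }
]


Validating 6 records:
Rules: name non-empty, age > 0, salary > 0

  Row 1 (???): empty name
  Row 2 (Olivia Smith): OK
  Row 3 (???): empty name
  Row 4 (Carol Moore): OK
  Row 5 (???): empty name
  Row 6 (Dave Davis): OK

Total errors: 3

3 errors


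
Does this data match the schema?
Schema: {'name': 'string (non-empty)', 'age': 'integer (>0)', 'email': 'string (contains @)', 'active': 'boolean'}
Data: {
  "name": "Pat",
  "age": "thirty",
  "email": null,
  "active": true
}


Validating each field against schema:
  name: OK (non-empty string)
  age: FAIL ("thirty" is not an integer)
  email: FAIL (null is not a string)
  active: OK (boolean)

Result: INVALID (2 errors: age, email)

INVALID (2 errors: age, email)


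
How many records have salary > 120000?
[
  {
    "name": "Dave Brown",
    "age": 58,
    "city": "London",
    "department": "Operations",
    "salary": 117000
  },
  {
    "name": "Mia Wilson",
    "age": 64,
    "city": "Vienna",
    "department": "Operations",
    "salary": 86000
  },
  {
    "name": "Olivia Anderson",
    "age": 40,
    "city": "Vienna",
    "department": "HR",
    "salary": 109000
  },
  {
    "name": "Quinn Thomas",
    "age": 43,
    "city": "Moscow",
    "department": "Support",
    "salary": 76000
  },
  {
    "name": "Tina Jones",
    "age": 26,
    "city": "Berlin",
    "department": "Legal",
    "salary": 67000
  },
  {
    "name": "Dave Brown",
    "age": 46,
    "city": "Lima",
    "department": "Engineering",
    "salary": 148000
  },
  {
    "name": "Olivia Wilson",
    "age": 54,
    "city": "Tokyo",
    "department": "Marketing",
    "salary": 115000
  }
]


Data: 7 records
Condition: salary > 120000

Checking each record:
  Dave Brown: 117000
  Mia Wilson: 86000
  Olivia Anderson: 109000
  Quinn Thomas: 76000
  Tina Jones: 67000
  Dave Brown: 148000 MATCH
  Olivia Wilson: 115000

Count: 1

1


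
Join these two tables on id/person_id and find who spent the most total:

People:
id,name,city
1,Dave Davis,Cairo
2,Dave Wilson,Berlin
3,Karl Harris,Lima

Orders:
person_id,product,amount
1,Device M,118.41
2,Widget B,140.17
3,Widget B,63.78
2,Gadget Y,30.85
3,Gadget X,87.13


Join on: people.id = orders.person_id

Joined rows:
  Dave Davis (Cairo) bought Device M for $118.41
  Dave Wilson (Berlin) bought Widget B for $140.17
  Karl Harris (Lima) bought Widget B for $63.78
  Dave Wilson (Berlin) bought Gadget Y for $30.85
  Karl Harris (Lima) bought Gadget X for $87.13

Total per person:
  Dave Wilson: $171.02
  Karl Harris: $150.91
  Dave Davis: $118.41

Top spender: Dave Wilson ($171.02)

Dave Wilson ($171.02)


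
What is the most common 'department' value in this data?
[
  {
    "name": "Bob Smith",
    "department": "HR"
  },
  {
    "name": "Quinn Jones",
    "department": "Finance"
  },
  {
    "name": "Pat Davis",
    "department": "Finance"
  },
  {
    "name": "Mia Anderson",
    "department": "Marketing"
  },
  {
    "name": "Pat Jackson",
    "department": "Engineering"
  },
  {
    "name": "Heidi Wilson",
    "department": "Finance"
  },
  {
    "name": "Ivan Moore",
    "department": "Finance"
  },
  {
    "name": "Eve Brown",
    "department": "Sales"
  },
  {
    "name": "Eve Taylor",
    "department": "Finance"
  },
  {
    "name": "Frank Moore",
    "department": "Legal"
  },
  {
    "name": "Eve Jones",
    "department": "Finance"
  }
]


Counting 'department' values across 11 records:

  Finance: 6 ######
  HR: 1 #
  Marketing: 1 #
  Engineering: 1 #
  Sales: 1 #
  Legal: 1 #

Most common: Finance (6 times)

Finance (6 times)


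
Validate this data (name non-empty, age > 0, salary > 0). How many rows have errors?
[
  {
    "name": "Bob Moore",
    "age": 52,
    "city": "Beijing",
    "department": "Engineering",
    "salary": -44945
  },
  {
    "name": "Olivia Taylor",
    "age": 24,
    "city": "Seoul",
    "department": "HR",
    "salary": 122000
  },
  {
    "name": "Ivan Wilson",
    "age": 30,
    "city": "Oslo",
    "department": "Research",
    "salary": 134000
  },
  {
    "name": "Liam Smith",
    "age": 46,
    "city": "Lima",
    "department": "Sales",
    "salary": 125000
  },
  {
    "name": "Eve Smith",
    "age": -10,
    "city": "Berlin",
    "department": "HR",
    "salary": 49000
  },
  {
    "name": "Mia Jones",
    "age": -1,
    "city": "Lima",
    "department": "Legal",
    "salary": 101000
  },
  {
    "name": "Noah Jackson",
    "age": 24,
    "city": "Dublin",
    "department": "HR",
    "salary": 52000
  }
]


Validating 7 records:
Rules: name non-empty, age > 0, salary > 0

  Row 1 (Bob Moore): negative salary: -44945
  Row 2 (Olivia Taylor): OK
  Row 3 (Ivan Wilson): OK
  Row 4 (Liam Smith): OK
  Row 5 (Eve Smith): negative age: -10
  Row 6 (Mia Jones): negative age: -1
  Row 7 (Noah Jackson): OK

Total errors: 3

3 errors


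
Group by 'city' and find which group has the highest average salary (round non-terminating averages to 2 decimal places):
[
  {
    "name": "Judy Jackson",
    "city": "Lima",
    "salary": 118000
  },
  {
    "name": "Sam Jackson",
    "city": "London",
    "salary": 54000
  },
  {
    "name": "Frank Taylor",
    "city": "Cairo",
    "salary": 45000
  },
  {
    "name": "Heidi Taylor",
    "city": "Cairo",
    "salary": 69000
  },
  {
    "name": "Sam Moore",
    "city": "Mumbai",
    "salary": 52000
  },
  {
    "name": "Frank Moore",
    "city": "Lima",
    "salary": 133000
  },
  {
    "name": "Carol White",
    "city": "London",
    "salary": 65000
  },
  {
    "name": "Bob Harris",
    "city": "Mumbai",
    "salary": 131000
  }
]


Group by: city

Groups:
  Cairo: 2 people, avg salary = 114000/2 = $57000
  Lima: 2 people, avg salary = 251000/2 = $125500
  London: 2 people, avg salary = 119000/2 = $59500
  Mumbai: 2 people, avg salary = 183000/2 = $91500

Highest average salary: Lima ($125500)

Lima ($125500)


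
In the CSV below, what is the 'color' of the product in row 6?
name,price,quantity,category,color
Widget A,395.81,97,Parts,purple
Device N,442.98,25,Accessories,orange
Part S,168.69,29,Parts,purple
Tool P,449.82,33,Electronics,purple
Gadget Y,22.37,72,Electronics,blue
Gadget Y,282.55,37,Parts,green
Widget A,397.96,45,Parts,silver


Query: Row 6 ('Gadget Y'), column 'color'
Value: green

green


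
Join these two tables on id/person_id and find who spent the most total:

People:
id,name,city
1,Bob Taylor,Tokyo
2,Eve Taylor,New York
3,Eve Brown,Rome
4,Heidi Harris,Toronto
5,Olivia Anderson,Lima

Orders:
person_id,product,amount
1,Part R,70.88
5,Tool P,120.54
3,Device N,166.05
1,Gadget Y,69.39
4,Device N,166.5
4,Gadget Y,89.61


Join on: people.id = orders.person_id

Joined rows:
  Bob Taylor (Tokyo) bought Part R for $70.88
  Olivia Anderson (Lima) bought Tool P for $120.54
  Eve Brown (Rome) bought Device N for $166.05
  Bob Taylor (Tokyo) bought Gadget Y for $69.39
  Heidi Harris (Toronto) bought Device N for $166.5
  Heidi Harris (Toronto) bought Gadget Y for $89.61

Total per person:
  Heidi Harris: $256.11
  Eve Brown: $166.05
  Bob Taylor: $140.27
  Olivia Anderson: $120.54

Top spender: Heidi Harris ($256.11)

Heidi Harris ($256.11)


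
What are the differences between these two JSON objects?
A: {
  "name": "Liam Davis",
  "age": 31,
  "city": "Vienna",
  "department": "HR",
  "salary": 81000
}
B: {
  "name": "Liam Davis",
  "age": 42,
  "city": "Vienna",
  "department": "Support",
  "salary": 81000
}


Comparing each field (in key order):
  name: same
  age: DIFFERENT
  city: same
  department: DIFFERENT
  salary: same
Differences:
  age: 31 -> 42
  department: HR -> Support

2 field(s) changed

2 changes: age, department


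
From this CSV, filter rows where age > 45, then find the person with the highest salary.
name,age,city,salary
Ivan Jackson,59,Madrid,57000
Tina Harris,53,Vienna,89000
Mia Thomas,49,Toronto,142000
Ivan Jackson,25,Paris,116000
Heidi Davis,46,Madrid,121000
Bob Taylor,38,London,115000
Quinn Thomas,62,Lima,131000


Filter: age > 45
Sort by: salary (descending)

Filtered records (5):
  Mia Thomas, age 49, salary $142000
  Quinn Thomas, age 62, salary $131000
  Heidi Davis, age 46, salary $121000
  Tina Harris, age 53, salary $89000
  Ivan Jackson, age 59, salary $57000

Highest salary: Mia Thomas ($142000)

Mia Thomas


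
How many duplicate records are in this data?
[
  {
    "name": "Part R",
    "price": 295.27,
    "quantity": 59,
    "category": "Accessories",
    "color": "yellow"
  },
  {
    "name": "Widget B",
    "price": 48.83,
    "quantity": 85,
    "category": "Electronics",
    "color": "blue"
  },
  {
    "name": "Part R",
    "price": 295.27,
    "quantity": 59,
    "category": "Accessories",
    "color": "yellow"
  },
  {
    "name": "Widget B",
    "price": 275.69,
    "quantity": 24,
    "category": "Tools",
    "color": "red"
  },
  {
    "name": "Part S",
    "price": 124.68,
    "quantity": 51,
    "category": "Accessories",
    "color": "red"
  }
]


Checking 5 records for duplicates:

  Row 1: Part R ($295.27, qty 59)
  Row 2: Widget B ($48.83, qty 85)
  Row 3: Part R ($295.27, qty 59) <-- DUPLICATE
  Row 4: Widget B ($275.69, qty 24)
  Row 5: Part S ($124.68, qty 51)

Duplicates found: 1
Unique records: 4

1 duplicates, 4 unique


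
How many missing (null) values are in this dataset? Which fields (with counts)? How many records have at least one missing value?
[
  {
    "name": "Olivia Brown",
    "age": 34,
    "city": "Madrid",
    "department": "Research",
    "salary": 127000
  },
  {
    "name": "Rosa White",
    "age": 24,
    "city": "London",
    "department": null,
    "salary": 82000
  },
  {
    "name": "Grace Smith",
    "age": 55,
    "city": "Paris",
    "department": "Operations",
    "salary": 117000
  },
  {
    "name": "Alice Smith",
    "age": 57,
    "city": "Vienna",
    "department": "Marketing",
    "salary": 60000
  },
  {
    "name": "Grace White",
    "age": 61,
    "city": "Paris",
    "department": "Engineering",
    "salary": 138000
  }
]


Checking for missing (null) values in 5 records:

  Olivia Brown: complete
  Rosa White: department
  Grace Smith: complete
  Alice Smith: complete
  Grace White: complete

Per field:
  name: 0 missing
  age: 0 missing
  city: 0 missing
  department: 1 missing
  salary: 0 missing

Total missing values: 1
Records with any missing: 1

1 missing values (department: 1); 1 incomplete records


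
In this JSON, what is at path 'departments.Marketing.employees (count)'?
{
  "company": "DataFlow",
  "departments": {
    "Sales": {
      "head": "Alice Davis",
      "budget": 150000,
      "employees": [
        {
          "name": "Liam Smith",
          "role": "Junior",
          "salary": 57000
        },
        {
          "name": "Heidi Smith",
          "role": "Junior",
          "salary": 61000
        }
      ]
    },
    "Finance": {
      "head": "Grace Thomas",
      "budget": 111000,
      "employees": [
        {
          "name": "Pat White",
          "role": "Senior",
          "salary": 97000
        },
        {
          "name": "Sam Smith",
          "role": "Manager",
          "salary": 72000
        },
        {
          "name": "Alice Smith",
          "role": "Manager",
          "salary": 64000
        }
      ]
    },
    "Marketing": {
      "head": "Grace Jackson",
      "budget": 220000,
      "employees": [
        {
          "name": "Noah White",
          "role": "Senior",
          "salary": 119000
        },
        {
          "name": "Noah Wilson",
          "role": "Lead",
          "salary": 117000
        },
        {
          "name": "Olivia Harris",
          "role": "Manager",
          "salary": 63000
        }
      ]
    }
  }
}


Path: departments.Marketing.employees (count)

Navigate:
  -> departments
  -> Marketing
  -> employees (array, length 3)

3


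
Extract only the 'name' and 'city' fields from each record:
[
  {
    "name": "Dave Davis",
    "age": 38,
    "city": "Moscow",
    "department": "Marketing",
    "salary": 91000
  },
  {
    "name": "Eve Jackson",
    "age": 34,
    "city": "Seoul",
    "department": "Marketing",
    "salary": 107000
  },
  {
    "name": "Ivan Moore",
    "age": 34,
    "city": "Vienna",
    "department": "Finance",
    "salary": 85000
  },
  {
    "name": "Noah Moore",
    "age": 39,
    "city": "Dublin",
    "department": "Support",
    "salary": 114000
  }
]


Original: 4 records with fields: name, age, city, department, salary
Keep: ['name', 'city']
Drop: ['age', 'department', 'salary']
Result: 4 records, 2 fields each

[
  {
    "name": "Dave Davis",
    "city": "Moscow"
  },
  {
    "name": "Eve Jackson",
    "city": "Seoul"
  },
  {
    "name": "Ivan Moore",
    "city": "Vienna"
  },
  {
    "name": "Noah Moore",
    "city": "Dublin"
  }
]


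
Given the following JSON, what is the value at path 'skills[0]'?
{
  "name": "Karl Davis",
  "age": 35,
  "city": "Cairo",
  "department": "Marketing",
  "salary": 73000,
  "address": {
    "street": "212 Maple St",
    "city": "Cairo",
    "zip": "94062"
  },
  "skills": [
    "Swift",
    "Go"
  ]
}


Query: skills[0]
Path: skills -> first element
Value: Swift

Swift


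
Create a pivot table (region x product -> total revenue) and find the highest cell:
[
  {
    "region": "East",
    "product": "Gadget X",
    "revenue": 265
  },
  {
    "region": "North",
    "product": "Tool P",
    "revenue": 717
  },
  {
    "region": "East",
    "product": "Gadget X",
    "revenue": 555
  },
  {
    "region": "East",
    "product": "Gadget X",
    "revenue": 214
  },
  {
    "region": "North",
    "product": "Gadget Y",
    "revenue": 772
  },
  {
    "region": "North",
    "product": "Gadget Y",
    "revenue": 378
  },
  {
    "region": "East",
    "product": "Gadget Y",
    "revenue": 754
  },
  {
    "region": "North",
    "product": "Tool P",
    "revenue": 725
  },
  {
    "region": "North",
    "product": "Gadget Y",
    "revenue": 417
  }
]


Pivot: region (rows) x product (columns) -> total revenue

     Gadget X      Gadget Y      Tool P      
East          1034           754             0  
North            0          1567          1442  

Highest: North / Gadget Y = $1567

North / Gadget Y = $1567


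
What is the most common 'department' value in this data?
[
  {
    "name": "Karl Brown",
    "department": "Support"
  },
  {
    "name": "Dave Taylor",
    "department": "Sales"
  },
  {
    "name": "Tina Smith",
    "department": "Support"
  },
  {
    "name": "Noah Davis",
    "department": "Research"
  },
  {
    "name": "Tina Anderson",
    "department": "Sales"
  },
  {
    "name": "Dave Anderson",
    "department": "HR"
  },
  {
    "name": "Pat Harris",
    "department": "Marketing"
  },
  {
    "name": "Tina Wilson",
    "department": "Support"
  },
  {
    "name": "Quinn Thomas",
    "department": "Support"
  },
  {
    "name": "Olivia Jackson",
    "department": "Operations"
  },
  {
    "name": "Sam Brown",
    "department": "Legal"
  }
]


Counting 'department' values across 11 records:

  Support: 4 ####
  Sales: 2 ##
  Research: 1 #
  HR: 1 #
  Marketing: 1 #
  Operations: 1 #
  Legal: 1 #

Most common: Support (4 times)

Support (4 times)


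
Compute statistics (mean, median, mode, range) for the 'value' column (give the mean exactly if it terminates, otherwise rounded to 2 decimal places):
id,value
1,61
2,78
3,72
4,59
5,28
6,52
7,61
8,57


Data: [61, 78, 72, 59, 28, 52, 61, 57]
Count: 8
Sum: 468
Mean: 468/8 = 58.5
Sorted: [28, 52, 57, 59, 61, 61, 72, 78]
Median: 60.0
Mode: 61 (2 times)
Range: 78 - 28 = 50
Min: 28, Max: 78

mean=58.5, median=60.0, mode=61, range=50


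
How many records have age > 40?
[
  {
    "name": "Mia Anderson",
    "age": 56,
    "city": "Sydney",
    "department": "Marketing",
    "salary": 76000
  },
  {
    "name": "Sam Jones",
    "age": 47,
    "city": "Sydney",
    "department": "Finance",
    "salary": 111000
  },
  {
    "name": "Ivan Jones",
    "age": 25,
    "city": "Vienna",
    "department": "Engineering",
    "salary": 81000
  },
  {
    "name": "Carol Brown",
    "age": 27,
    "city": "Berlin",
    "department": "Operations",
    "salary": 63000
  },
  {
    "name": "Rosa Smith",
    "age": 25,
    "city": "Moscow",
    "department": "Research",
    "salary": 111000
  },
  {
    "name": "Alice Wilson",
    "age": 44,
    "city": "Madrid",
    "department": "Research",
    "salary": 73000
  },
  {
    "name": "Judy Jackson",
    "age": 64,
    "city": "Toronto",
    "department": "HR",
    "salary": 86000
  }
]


Data: 7 records
Condition: age > 40

Checking each record:
  Mia Anderson: 56 MATCH
  Sam Jones: 47 MATCH
  Ivan Jones: 25
  Carol Brown: 27
  Rosa Smith: 25
  Alice Wilson: 44 MATCH
  Judy Jackson: 64 MATCH

Count: 4

4


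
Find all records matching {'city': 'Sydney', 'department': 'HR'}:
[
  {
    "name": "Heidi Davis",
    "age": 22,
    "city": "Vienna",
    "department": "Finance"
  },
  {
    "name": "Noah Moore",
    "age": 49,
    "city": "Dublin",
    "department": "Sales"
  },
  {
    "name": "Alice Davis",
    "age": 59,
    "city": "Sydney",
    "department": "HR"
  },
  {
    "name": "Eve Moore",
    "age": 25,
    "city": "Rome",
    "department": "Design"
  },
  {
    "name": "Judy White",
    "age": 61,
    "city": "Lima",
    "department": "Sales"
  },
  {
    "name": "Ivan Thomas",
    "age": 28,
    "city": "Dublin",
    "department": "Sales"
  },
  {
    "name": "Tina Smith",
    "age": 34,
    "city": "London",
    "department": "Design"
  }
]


Search criteria: {'city': 'Sydney', 'department': 'HR'}

Checking 7 records:
  Heidi Davis: {city: Vienna, department: Finance}
  Noah Moore: {city: Dublin, department: Sales}
  Alice Davis: {city: Sydney, department: HR} <-- MATCH
  Eve Moore: {city: Rome, department: Design}
  Judy White: {city: Lima, department: Sales}
  Ivan Thomas: {city: Dublin, department: Sales}
  Tina Smith: {city: London, department: Design}

Matches: ["Alice Davis"]

["Alice Davis"]


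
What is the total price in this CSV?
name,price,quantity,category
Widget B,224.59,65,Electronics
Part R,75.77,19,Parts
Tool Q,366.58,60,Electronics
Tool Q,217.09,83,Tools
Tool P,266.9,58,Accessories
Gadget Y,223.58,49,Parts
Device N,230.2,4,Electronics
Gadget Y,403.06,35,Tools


Computing total price:
Values: [224.59, 75.77, 366.58, 217.09, 266.9, 223.58, 230.2, 403.06]
Sum = 2007.77

2007.77


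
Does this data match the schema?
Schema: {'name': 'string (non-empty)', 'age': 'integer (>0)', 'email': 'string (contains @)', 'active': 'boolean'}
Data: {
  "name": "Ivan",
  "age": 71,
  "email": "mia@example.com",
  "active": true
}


Validating each field against schema:
  name: OK (non-empty string)
  age: OK (positive integer)
  email: OK (string with @)
  active: OK (boolean)

Result: VALID

VALID


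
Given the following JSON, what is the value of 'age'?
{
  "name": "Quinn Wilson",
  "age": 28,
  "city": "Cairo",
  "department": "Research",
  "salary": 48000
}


Looking up field 'age'
Value: 28

28


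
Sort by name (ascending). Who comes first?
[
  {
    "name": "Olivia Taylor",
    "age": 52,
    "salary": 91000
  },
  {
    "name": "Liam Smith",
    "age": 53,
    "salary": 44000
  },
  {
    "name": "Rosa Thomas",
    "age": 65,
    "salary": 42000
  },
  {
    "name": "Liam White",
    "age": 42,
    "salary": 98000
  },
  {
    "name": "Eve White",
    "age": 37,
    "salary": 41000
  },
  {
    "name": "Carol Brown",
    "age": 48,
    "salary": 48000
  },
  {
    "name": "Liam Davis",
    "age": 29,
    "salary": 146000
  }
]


Sort by: name (ascending)

Sorted order:
  1. Carol Brown (name = Carol Brown)
  2. Eve White (name = Eve White)
  3. Liam Davis (name = Liam Davis)
  4. Liam Smith (name = Liam Smith)
  5. Liam White (name = Liam White)
  6. Olivia Taylor (name = Olivia Taylor)
  7. Rosa Thomas (name = Rosa Thomas)

First: Carol Brown

Carol Brown


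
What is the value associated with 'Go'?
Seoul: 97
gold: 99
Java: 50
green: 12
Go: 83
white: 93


Looking up key 'Go'
Value: 83

83


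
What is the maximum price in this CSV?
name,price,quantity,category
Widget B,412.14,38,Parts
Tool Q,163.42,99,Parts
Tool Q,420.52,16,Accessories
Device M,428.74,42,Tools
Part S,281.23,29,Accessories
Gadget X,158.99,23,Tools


Computing maximum price:
Values: [412.14, 163.42, 420.52, 428.74, 281.23, 158.99]
Max = 428.74

428.74


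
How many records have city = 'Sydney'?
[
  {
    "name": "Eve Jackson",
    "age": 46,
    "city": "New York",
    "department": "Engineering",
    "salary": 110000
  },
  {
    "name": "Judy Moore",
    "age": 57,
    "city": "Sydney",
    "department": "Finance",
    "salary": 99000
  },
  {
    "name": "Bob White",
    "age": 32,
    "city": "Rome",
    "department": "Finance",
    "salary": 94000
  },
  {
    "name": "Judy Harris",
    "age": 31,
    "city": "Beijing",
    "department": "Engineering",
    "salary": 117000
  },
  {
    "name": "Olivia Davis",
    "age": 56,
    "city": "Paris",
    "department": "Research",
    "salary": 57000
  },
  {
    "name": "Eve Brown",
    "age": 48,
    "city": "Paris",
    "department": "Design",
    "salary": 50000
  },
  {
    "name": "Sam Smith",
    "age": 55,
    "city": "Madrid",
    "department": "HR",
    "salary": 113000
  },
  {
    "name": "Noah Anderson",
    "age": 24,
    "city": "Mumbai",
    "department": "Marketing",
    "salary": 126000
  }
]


Data: 8 records
Condition: city = 'Sydney'

Checking each record:
  Eve Jackson: New York
  Judy Moore: Sydney MATCH
  Bob White: Rome
  Judy Harris: Beijing
  Olivia Davis: Paris
  Eve Brown: Paris
  Sam Smith: Madrid
  Noah Anderson: Mumbai

Count: 1

1


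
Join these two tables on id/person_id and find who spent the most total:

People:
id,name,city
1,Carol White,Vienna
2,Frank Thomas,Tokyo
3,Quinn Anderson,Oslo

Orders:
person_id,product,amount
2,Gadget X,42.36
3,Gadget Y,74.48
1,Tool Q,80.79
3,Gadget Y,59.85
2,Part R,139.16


Join on: people.id = orders.person_id

Joined rows:
  Frank Thomas (Tokyo) bought Gadget X for $42.36
  Quinn Anderson (Oslo) bought Gadget Y for $74.48
  Carol White (Vienna) bought Tool Q for $80.79
  Quinn Anderson (Oslo) bought Gadget Y for $59.85
  Frank Thomas (Tokyo) bought Part R for $139.16

Total per person:
  Frank Thomas: $181.52
  Quinn Anderson: $134.33
  Carol White: $80.79

Top spender: Frank Thomas ($181.52)

Frank Thomas ($181.52)


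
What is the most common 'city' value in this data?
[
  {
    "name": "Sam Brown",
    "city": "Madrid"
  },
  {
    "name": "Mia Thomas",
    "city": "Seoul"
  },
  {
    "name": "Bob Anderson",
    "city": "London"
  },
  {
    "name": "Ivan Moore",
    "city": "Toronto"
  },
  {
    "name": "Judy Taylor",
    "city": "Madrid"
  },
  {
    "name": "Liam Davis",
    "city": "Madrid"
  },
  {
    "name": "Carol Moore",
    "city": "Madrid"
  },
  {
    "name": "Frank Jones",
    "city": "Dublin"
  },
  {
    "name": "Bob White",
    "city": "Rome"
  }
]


Counting 'city' values across 9 records:

  Madrid: 4 ####
  Seoul: 1 #
  London: 1 #
  Toronto: 1 #
  Dublin: 1 #
  Rome: 1 #

Most common: Madrid (4 times)

Madrid (4 times)


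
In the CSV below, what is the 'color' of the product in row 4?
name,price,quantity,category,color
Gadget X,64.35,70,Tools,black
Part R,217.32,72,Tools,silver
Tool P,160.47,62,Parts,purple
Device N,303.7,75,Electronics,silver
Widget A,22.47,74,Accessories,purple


Query: Row 4 ('Device N'), column 'color'
Value: silver

silver


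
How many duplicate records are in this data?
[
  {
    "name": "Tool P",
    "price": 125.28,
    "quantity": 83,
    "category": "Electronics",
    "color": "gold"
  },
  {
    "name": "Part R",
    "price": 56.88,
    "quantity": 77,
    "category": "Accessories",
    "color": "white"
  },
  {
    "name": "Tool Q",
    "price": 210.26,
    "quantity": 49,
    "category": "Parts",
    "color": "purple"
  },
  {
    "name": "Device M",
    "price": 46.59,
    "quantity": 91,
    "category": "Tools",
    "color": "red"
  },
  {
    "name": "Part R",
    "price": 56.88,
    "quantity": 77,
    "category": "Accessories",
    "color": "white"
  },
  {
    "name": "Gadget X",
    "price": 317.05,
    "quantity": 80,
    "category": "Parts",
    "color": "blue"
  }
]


Checking 6 records for duplicates:

  Row 1: Tool P ($125.28, qty 83)
  Row 2: Part R ($56.88, qty 77)
  Row 3: Tool Q ($210.26, qty 49)
  Row 4: Device M ($46.59, qty 91)
  Row 5: Part R ($56.88, qty 77) <-- DUPLICATE
  Row 6: Gadget X ($317.05, qty 80)

Duplicates found: 1
Unique records: 5

1 duplicates, 5 unique


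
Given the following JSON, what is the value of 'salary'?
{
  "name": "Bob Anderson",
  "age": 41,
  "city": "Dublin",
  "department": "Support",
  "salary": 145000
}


Looking up field 'salary'
Value: 145000

145000


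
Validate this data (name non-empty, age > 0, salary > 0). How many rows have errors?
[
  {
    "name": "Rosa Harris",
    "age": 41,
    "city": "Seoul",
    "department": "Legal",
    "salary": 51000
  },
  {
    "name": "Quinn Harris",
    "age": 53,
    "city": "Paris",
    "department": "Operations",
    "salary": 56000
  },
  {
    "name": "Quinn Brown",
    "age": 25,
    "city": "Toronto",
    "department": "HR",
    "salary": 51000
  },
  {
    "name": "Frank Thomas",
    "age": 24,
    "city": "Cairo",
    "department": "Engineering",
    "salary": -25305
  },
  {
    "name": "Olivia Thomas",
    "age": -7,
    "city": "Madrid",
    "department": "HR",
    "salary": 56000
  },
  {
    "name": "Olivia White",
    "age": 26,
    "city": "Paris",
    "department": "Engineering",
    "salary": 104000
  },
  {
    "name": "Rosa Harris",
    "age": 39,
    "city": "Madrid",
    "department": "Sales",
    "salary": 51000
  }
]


Validating 7 records:
Rules: name non-empty, age > 0, salary > 0

  Row 1 (Rosa Harris): OK
  Row 2 (Quinn Harris): OK
  Row 3 (Quinn Brown): OK
  Row 4 (Frank Thomas): negative salary: -25305
  Row 5 (Olivia Thomas): negative age: -7
  Row 6 (Olivia White): OK
  Row 7 (Rosa Harris): OK

Total errors: 2

2 errors


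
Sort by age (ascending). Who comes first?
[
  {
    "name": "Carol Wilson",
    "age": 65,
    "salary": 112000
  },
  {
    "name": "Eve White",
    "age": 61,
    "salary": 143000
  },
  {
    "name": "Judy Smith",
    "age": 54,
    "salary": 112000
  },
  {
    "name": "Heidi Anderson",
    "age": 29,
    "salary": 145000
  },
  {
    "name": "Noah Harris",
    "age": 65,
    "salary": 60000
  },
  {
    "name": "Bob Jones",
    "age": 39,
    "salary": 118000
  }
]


Sort by: age (ascending)

Sorted order:
  1. Heidi Anderson (age = 29)
  2. Bob Jones (age = 39)
  3. Judy Smith (age = 54)
  4. Eve White (age = 61)
  5. Carol Wilson (age = 65)
  6. Noah Harris (age = 65)

First: Heidi Anderson

Heidi Anderson


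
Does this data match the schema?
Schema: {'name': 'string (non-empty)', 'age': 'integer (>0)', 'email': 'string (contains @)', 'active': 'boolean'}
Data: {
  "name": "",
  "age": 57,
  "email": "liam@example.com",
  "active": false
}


Validating each field against schema:
  name: FAIL ("" is an empty string)
  age: OK (positive integer)
  email: OK (string with @)
  active: OK (boolean)

Result: INVALID (1 error: name)

INVALID (1 error: name)


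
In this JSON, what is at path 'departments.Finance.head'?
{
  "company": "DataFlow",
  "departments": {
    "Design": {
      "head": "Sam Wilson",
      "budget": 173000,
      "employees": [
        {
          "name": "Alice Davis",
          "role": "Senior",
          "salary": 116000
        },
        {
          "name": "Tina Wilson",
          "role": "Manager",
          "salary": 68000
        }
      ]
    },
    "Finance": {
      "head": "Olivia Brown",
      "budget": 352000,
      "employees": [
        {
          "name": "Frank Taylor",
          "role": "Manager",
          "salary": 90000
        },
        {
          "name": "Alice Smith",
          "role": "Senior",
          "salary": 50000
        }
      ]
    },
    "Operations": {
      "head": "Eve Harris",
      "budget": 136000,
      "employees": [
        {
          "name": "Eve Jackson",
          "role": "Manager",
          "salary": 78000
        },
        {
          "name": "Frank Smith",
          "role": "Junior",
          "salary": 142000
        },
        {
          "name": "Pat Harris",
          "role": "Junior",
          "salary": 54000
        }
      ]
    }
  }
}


Path: departments.Finance.head

Navigate:
  -> departments
  -> Finance
  -> head = 'Olivia Brown'

Olivia Brown


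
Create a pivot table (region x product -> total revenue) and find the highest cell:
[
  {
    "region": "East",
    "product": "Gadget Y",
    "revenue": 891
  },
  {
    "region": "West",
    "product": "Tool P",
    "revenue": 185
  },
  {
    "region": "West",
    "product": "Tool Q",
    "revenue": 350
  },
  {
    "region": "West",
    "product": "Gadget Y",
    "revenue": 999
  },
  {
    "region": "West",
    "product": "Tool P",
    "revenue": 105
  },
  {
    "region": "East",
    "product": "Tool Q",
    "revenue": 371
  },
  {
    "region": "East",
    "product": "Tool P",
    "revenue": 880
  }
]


Pivot: region (rows) x product (columns) -> total revenue

     Gadget Y      Tool P        Tool Q      
East           891           880           371  
West           999           290           350  

Highest: West / Gadget Y = $999

West / Gadget Y = $999


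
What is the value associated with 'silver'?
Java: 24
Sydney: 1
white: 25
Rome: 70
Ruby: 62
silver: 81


Looking up key 'silver'
Value: 81

81


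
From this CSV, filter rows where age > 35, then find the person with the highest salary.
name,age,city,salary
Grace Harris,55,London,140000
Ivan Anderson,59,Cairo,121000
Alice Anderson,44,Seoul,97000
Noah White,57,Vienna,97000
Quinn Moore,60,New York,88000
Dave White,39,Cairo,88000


Filter: age > 35
Sort by: salary (descending)

Filtered records (6):
  Grace Harris, age 55, salary $140000
  Ivan Anderson, age 59, salary $121000
  Alice Anderson, age 44, salary $97000
  Noah White, age 57, salary $97000
  Quinn Moore, age 60, salary $88000
  Dave White, age 39, salary $88000

Highest salary: Grace Harris ($140000)

Grace Harris


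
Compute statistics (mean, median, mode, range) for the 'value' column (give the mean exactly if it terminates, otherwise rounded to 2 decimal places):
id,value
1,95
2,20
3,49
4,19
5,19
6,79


Data: [95, 20, 49, 19, 19, 79]
Count: 6
Sum: 281
Mean: 281/6 ≈ 46.83 (rounded to 2 decimal places)
Sorted: [19, 19, 20, 49, 79, 95]
Median: 34.5
Mode: 19 (2 times)
Range: 95 - 19 = 76
Min: 19, Max: 95

mean≈46.83, median=34.5, mode=19, range=76


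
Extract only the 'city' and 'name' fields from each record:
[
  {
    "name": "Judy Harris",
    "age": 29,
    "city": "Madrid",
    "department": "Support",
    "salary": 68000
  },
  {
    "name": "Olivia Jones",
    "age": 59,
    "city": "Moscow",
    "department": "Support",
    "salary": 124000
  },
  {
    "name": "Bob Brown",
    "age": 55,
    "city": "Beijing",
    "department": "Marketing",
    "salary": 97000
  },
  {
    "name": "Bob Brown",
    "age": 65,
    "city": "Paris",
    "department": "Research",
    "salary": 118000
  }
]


Original: 4 records with fields: name, age, city, department, salary
Keep: ['city', 'name']
Drop: ['age', 'department', 'salary']
Result: 4 records, 2 fields each

[
  {
    "city": "Madrid",
    "name": "Judy Harris"
  },
  {
    "city": "Moscow",
    "name": "Olivia Jones"
  },
  {
    "city": "Beijing",
    "name": "Bob Brown"
  },
  {
    "city": "Paris",
    "name": "Bob Brown"
  }
]


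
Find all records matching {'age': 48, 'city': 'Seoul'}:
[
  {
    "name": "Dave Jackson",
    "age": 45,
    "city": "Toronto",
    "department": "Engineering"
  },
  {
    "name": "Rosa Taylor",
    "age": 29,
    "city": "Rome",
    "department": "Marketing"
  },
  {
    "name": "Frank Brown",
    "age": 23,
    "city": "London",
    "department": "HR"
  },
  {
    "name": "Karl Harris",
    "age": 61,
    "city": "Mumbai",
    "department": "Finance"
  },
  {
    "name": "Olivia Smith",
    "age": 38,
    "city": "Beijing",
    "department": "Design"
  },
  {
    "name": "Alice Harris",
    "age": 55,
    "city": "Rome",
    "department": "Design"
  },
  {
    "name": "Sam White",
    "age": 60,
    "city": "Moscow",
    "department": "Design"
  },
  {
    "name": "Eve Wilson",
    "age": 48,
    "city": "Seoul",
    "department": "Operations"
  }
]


Search criteria: {'age': 48, 'city': 'Seoul'}

Checking 8 records:
  Dave Jackson: {age: 45, city: Toronto}
  Rosa Taylor: {age: 29, city: Rome}
  Frank Brown: {age: 23, city: London}
  Karl Harris: {age: 61, city: Mumbai}
  Olivia Smith: {age: 38, city: Beijing}
  Alice Harris: {age: 55, city: Rome}
  Sam White: {age: 60, city: Moscow}
  Eve Wilson: {age: 48, city: Seoul} <-- MATCH

Matches: ["Eve Wilson"]

["Eve Wilson"]


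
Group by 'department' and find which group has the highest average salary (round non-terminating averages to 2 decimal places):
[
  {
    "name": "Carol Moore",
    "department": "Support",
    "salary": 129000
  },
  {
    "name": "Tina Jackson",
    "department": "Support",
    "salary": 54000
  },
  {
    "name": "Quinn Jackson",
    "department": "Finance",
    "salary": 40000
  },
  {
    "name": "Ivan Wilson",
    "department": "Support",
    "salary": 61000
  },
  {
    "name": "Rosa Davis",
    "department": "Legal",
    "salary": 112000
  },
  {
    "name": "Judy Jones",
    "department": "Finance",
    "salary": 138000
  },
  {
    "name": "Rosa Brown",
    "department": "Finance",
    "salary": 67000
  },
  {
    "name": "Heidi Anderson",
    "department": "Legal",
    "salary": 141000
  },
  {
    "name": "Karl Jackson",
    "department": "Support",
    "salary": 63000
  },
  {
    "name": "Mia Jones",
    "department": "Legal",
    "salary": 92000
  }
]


Group by: department

Groups:
  Finance: 3 people, avg salary = 245000/3 ≈ $81666.67
  Legal: 3 people, avg salary = 345000/3 = $115000
  Support: 4 people, avg salary = 307000/4 = $76750

Highest average salary: Legal ($115000)

Legal ($115000)


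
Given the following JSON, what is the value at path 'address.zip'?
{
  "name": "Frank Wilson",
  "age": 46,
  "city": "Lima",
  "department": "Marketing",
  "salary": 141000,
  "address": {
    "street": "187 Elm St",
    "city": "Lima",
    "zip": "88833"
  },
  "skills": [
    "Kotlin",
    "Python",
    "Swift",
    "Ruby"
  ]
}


Query: address.zip
Path: address -> zip
Value: 88833

88833


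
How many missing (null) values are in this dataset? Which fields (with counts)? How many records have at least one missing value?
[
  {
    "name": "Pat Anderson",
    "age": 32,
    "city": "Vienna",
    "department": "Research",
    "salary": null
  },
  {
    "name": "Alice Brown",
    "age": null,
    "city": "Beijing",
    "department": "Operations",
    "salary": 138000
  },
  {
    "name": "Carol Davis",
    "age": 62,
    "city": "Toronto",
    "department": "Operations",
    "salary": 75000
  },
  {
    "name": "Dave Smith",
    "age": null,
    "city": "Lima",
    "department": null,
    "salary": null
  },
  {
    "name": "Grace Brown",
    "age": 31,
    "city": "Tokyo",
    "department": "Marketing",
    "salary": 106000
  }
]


Checking for missing (null) values in 5 records:

  Pat Anderson: salary
  Alice Brown: age
  Carol Davis: complete
  Dave Smith: age, department, salary
  Grace Brown: complete

Per field:
  name: 0 missing
  age: 2 missing
  city: 0 missing
  department: 1 missing
  salary: 2 missing

Total missing values: 5
Records with any missing: 3

5 missing values (age: 2, department: 1, salary: 2); 3 incomplete records
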